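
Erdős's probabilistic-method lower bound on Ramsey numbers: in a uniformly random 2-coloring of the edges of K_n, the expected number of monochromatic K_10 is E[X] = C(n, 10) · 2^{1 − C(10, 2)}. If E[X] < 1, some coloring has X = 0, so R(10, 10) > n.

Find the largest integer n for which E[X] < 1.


We need C(n, 10) · 2^{1 − 45} < 1, i.e. C(n, 10) < 2^{45 − 1} = 17592186044416.
Check values of n near the boundary:
  n = 95: C(95, 10) = 10104934117421; 10104934117421 < 17592186044416? YES
  n = 96: C(96, 10) = 11279926456656; 11279926456656 < 17592186044416? YES
  n = 97: C(97, 10) = 12576469727536; 12576469727536 < 17592186044416? YES
  n = 98: C(98, 10) = 14005614014756; 14005614014756 < 17592186044416? YES
  n = 99: C(99, 10) = 15579278510796; 15579278510796 < 17592186044416? YES
  n = 100: C(100, 10) = 17310309456440; 17310309456440 < 17592186044416? YES
  n = 101: C(101, 10) = 19212541264840; 19212541264840 < 17592186044416? NO
The largest n with C(n, 10) < 17592186044416 is n = 100 (where E[X] = 2163788682055/2199023255552 ≈ 0.9839772). Hence R(10, 10) > 100, i.e. R(10, 10) ≥ 101.

Largest n = 100; hence R(10, 10) > 100.


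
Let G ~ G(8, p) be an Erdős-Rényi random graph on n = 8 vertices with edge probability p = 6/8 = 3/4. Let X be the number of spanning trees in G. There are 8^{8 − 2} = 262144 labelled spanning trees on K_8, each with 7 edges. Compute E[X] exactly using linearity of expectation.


K_8 has 8^{8 − 2} = 262144 labelled spanning trees.
For each such spanning tree H, let X_H = 1 if all 7 edges of H are present in G. Then P[X_H = 1] = p^{7} = (3/4)^{7} = 2187/16384.
Summing the indicators: E[X] = Σ_H E[X_H] = 262144 · p^{7} = 262144 · 2187/16384 = 34992.
Numerically: E[X] ≈ 3.499e+04.

E[X] = 262144 · (3/4)^{7} = 34992 ≈ 3.499e+04.


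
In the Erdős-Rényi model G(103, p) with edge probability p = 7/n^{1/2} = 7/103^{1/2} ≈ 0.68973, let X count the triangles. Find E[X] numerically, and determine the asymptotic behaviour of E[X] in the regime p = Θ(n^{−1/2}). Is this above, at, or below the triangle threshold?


Number of potential triangles: C(103, 3) = 176851.
Each occurs with probability p³ ≈ (0.68973)³ ≈ 3.28124216e-01.
By linearity: E[X] = C(103, 3)·p³ ≈ 176851 · 3.28124216e-01 ≈ 58029.095712.
Since α = 1/2 < 1, p = c/n^{1/2} ≫ 1/n is above the triangle threshold p ~ 1/n. Asymptotically E[X] ~ (c³/6)·n^{3(1−α)} = (7³/6)·n^{1.5} → ∞; triangles are abundant w.h.p.

E[X] ≈ 58029.095712; in regime p = Θ(1/n^{1/2}) E[X] diverges (above the triangle threshold p ~ 1/n).


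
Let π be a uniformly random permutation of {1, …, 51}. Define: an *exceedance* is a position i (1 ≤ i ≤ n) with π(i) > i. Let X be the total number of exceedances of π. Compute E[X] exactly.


Write X = Σ_{i=1}^{51} X_i, where X_i = 1_{π(i) > i}.
For each fixed i, π(i) is uniform over {1, …, 51} (marginal of a uniform permutation), so P[π(i) > i] = (n − i)/n. Summing: Σ_{i=1}^{51} (n − i)/n = (0 + 1 + … + 50)/51 = 51(51 − 1)/(2·51) = (51 − 1)/2.
Hence E[X] = Σ_{i=1}^{51} (51 − i)/51 = 25 ≈ 25.00000.

E[X] = 25 = 25.00000.


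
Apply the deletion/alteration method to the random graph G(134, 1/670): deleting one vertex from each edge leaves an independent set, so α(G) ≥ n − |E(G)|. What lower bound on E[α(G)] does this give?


E[|E(G)|] = C(134, 2)·p = 8911 · (1/670) = 133/10.
E[α(G)] ≥ n − E[|E(G)|] = 134 − 133/10 = 1207/10.
Numerically: ≈ 120.7000.
(This is only a lower bound; the true E[α(G)] may be larger.)

E[α(G)] ≥ 1207/10 ≈ 120.7000.


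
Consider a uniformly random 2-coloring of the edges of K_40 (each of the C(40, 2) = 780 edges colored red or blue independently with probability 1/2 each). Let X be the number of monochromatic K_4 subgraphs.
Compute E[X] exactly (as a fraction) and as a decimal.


Let X = Σ_S X_S over the C(40, 4) = 91390 subsets S of size 4, where X_S = 1 if the K_4 on S is monochromatic.
For a fixed S, the K_4 on S has C(4, 2) = 6 edges. P[all 6 edges red] = (1/2)^6, and likewise for blue, so P[monochromatic] = 2·(1/2)^6 = 2^{1 − 6} = 1/32.
Summing: E[X] = C(40, 4) · 2^{1 − 6} = 91390 · 1/32 = 45695/16.
Numerically: E[X] ≈ 2855.93750.

E[X] = C(40,4)·2^(1−C(4,2)) = 45695/16 ≈ 2855.93750.


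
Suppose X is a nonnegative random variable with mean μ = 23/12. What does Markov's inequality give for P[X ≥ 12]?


μ = E[X] = 23/12, a = 12.
Markov: P[X ≥ 12] ≤ μ/a = (23/12)/12 = 23/144.
Numerically: ≈ 0.15972.
(Since a = 12 > μ = 1.91667, the bound 23/144 is < 1 and informative.)

P[X ≥ 12] ≤ 23/144 ≈ 0.15972.


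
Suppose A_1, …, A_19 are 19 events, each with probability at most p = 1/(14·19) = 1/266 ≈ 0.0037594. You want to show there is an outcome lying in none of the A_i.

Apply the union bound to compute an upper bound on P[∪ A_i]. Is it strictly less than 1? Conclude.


Union bound: P[∪_{i=1}^{19} A_i] ≤ Σ_i P[A_i] ≤ 19·p = 19·(1/266) = 1/14.
Numerically: 1/14 ≈ 0.0714286.
Is 1/14 < 1? YES.
Since P[∪ A_i] ≤ 1/14 < 1, the complement has P[∩ A_i^c] ≥ 1 − 1/14 = 13/14 > 0, so some outcome avoids every A_i.

19·p = 1/14 ≈ 0.0714286; existence CERTIFIED by the union bound.


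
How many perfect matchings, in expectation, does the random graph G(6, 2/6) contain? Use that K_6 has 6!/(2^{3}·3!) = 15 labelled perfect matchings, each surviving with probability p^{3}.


K_6 has 6!/(2^{3}·3!) = 15 labelled perfect matchings.
For each such perfect matching H, let X_H = 1 if all 3 edges of H are present in G. Then P[X_H = 1] = p^{3} = (1/3)^{3} = 1/27.
By linearity: E[X] = Σ_H E[X_H] = 15 · p^{3} = 15 · 1/27 = 5/9.
Numerically: E[X] ≈ 0.555556.

E[X] = 15 · (1/3)^{3} = 5/9 ≈ 0.555556.


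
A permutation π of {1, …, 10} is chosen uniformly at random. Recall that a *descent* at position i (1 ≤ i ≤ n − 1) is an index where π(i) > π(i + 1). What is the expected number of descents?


Write X = Σ X_I over i = 1, …, 9, with X_I the indicator of one descent.
There are 9 indicators.
For each fixed i, the pair (π(i), π(i+1)) is a uniformly random ordered pair of distinct values from {1, …, 10}; by symmetry P[π(i) > π(i+1)] = 1/2.
By linearity: E[X] = 9 · (1/2) = (10 − 1) · (1/2) = 9/2 ≈ 4.500.

E[X] = 9/2 = 4.500.


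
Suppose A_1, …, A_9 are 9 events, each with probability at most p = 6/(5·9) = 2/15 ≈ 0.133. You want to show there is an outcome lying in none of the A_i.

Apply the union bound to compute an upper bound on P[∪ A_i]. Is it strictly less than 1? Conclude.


Union bound: P[∪_{i=1}^{9} A_i] ≤ Σ_i P[A_i] ≤ 9·p = 9·(2/15) = 6/5.
Numerically: 6/5 ≈ 1.200.
Is 6/5 < 1? NO.
Since the bound 6/5 is ≥ 1, the union bound is uninformative here; it does NOT by itself certify existence.

9·p = 6/5 ≈ 1.200; existence NOT certified by the union bound.


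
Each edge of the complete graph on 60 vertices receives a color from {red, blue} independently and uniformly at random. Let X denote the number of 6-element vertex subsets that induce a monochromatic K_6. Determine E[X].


Let X = Σ_S X_S over the C(60, 6) = 50063860 subsets S of size 6, where X_S = 1 if the K_6 on S is monochromatic.
For a fixed S, the K_6 on S has C(6, 2) = 15 edges. P[all 15 edges red] = (1/2)^15, and likewise for blue, so P[monochromatic] = 2·(1/2)^15 = 2^{1 − 15} = 1/16384.
Summing: E[X] = C(60, 6) · 2^{1 − 15} = 50063860 · 1/16384 = 12515965/4096.
Numerically: E[X] ≈ 3055.656.

E[X] = C(60,6)·2^(1−C(6,2)) = 12515965/4096 ≈ 3055.656.


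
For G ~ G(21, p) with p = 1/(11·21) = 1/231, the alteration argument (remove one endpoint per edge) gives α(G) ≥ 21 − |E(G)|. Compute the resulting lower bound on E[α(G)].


E[|E(G)|] = C(21, 2)·p = 210 · (1/231) = 10/11.
E[α(G)] ≥ n − E[|E(G)|] = 21 − 10/11 = 221/11.
Numerically: ≈ 20.0909.
(This is only a lower bound; the true E[α(G)] may be larger.)

E[α(G)] ≥ 221/11 ≈ 20.0909.


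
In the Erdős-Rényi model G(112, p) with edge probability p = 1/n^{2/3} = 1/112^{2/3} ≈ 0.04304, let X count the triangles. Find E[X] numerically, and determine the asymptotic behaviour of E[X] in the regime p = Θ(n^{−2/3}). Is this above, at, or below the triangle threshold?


Number of potential triangles: C(112, 3) = 227920.
Each occurs with probability p³ ≈ (0.04304)³ ≈ 7.971939e-05.
By linearity: E[X] = C(112, 3)·p³ ≈ 227920 · 7.971939e-05 ≈ 18.1696.
Since α = 2/3 < 1, p = c/n^{2/3} ≫ 1/n is above the triangle threshold p ~ 1/n. Asymptotically E[X] ~ (c³/6)·n^{3(1−α)} = (1³/6)·n^{1} → ∞; triangles are abundant w.h.p.

E[X] ≈ 18.1696; in regime p = Θ(1/n^{2/3}) E[X] diverges (above the triangle threshold p ~ 1/n).


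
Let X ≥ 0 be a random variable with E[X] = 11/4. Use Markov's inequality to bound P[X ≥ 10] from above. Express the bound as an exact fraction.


μ = E[X] = 11/4, a = 10.
Markov: P[X ≥ 10] ≤ μ/a = (11/4)/10 = 11/40.
Numerically: ≈ 0.275.
(Since a = 10 > μ = 2.750, the bound 11/40 is < 1 and informative.)

P[X ≥ 10] ≤ 11/40 ≈ 0.275.


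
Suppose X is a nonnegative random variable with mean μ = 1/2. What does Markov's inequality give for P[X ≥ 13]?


μ = E[X] = 1/2, a = 13.
Markov: P[X ≥ 13] ≤ μ/a = (1/2)/13 = 1/26.
Numerically: ≈ 0.0385.
(Since a = 13 > μ = 0.5000, the bound 1/26 is < 1 and informative.)

P[X ≥ 13] ≤ 1/26 ≈ 0.0385.


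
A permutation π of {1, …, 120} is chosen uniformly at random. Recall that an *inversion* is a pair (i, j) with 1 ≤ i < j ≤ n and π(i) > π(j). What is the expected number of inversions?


Write X = Σ X_I over the C(120, 2) = 7140 pairs i < j, with X_I the indicator of one inversion.
There are 7140 indicators.
For each fixed pair i < j, the values π(i) and π(j) are two distinct elements of {1, …, 120} in uniformly random order; by symmetry P[π(i) > π(j)] = 1/2.
By linearity: E[X] = 7140 · (1/2) = C(120, 2) · (1/2) = 7140/2 = 3570 ≈ 3570.00000.

E[X] = 3570 = 3570.00000.


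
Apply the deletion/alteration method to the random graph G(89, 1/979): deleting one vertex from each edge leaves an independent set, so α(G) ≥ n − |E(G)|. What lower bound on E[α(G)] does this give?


E[|E(G)|] = C(89, 2)·p = 3916 · (1/979) = 4.
E[α(G)] ≥ n − E[|E(G)|] = 89 − 4 = 85.
Numerically: ≈ 85.0000.
(This is only a lower bound; the true E[α(G)] may be larger.)

E[α(G)] ≥ 85 ≈ 85.0000.


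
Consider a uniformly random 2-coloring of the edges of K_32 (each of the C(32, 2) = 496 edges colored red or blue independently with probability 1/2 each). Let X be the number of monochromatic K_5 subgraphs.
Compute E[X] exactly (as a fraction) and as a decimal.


Let X = Σ_S X_S over the C(32, 5) = 201376 subsets S of size 5, where X_S = 1 if the K_5 on S is monochromatic.
For a fixed S, the K_5 on S has C(5, 2) = 10 edges. P[all 10 edges red] = (1/2)^10, and likewise for blue, so P[monochromatic] = 2·(1/2)^10 = 2^{1 − 10} = 1/512.
By linearity: E[X] = C(32, 5) · 2^{1 − 10} = 201376 · 1/512 = 6293/16.
Numerically: E[X] ≈ 393.3125.

E[X] = C(32,5)·2^(1−C(5,2)) = 6293/16 ≈ 393.3125.


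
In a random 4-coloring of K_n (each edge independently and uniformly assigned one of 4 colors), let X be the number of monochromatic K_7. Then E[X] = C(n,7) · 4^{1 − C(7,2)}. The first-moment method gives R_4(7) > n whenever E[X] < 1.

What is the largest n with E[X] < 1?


We need C(n, 7) · 4^{1 − 21} < 1, i.e. C(n, 7) < 4^{21 − 1} = 1099511627776.
Check values of n near the boundary:
  n = 175: C(175, 7) = 883208107275; 883208107275 < 1099511627776? YES
  n = 176: C(176, 7) = 919790691600; 919790691600 < 1099511627776? YES
  n = 177: C(177, 7) = 957664425960; 957664425960 < 1099511627776? YES
  n = 178: C(178, 7) = 996867063280; 996867063280 < 1099511627776? YES
  n = 179: C(179, 7) = 1037437234460; 1037437234460 < 1099511627776? YES
  n = 180: C(180, 7) = 1079414463600; 1079414463600 < 1099511627776? YES
  n = 181: C(181, 7) = 1122839183400; 1122839183400 < 1099511627776? NO
The largest n with C(n, 7) < 1099511627776 is n = 180 (where E[X] = 67463403975/68719476736 ≈ 0.982). Hence R_4(7) > 180, i.e. R_4(7) ≥ 181.

Largest n = 180; hence R_4(7) > 180.


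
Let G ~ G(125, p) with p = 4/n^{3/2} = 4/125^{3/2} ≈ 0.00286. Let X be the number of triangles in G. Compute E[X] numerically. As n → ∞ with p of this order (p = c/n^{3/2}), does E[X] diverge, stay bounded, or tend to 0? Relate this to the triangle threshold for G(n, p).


Number of potential triangles: C(125, 3) = 317750.
Each occurs with probability p³ ≈ (0.00286)³ ≈ 2.34469e-08.
By linearity: E[X] = C(125, 3)·p³ ≈ 317750 · 2.34469e-08 ≈ 0.007.
Since α = 3/2 > 1, p = c/n^{3/2} = o(1/n) is below the triangle threshold p ~ 1/n. Asymptotically E[X] ~ (c³/6)·n^{3(1−α)} = (4³/6)·n^{-1.5} → 0, so by Markov's inequality G has no triangles w.h.p.

E[X] ≈ 0.007; in regime p = Θ(1/n^{3/2}) E[X] tends to 0 (below the triangle threshold p ~ 1/n).


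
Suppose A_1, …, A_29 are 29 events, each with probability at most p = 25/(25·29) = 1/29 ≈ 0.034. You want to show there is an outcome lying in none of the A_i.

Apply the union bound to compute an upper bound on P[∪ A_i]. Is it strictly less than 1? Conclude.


Union bound: P[∪_{i=1}^{29} A_i] ≤ Σ_i P[A_i] ≤ 29·p = 29·(1/29) = 1.
Numerically: 1 ≈ 1.000.
Is 1 < 1? NO.
Since the bound 1 is ≥ 1, the union bound is uninformative here; it does NOT by itself certify existence.

29·p = 1 ≈ 1.000; existence NOT certified by the union bound.


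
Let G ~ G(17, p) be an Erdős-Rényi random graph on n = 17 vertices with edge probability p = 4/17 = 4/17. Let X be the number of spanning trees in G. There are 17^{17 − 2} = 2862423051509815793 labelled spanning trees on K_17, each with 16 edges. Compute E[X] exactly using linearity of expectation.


K_17 has 17^{17 − 2} = 2862423051509815793 labelled spanning trees.
For each such spanning tree H, let X_H = 1 if all 16 edges of H are present in G. Then P[X_H = 1] = p^{16} = (4/17)^{16} = 4294967296/48661191875666868481.
By linearity: E[X] = Σ_H E[X_H] = 2862423051509815793 · p^{16} = 2862423051509815793 · 4294967296/48661191875666868481 = 4294967296/17.
Numerically: E[X] ≈ 2.53e+08.

E[X] = 2862423051509815793 · (4/17)^{16} = 4294967296/17 ≈ 2.53e+08.


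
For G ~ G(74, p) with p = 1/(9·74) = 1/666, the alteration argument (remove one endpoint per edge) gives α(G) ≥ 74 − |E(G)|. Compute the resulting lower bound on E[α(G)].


E[|E(G)|] = C(74, 2)·p = 2701 · (1/666) = 73/18.
E[α(G)] ≥ n − E[|E(G)|] = 74 − 73/18 = 1259/18.
Numerically: ≈ 69.9444.
(This is only a lower bound; the true E[α(G)] may be larger.)

E[α(G)] ≥ 1259/18 ≈ 69.9444.


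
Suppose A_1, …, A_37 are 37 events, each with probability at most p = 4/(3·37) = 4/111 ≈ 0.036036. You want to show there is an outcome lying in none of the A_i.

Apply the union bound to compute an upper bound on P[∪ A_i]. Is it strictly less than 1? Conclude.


Union bound: P[∪_{i=1}^{37} A_i] ≤ Σ_i P[A_i] ≤ 37·p = 37·(4/111) = 4/3.
Numerically: 4/3 ≈ 1.333333.
Is 4/3 < 1? NO.
Since the bound 4/3 is ≥ 1, the union bound is uninformative here; it does NOT by itself certify existence.

37·p = 4/3 ≈ 1.333333; existence NOT certified by the union bound.


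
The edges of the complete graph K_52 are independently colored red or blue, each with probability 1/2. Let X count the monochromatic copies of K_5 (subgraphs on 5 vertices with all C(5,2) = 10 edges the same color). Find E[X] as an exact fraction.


Let X = Σ_S X_S over the C(52, 5) = 2598960 subsets S of size 5, where X_S = 1 if the K_5 on S is monochromatic.
For a fixed S, the K_5 on S has C(5, 2) = 10 edges. P[all 10 edges red] = (1/2)^10, and likewise for blue, so P[monochromatic] = 2·(1/2)^10 = 2^{1 − 10} = 1/512.
Summing: E[X] = C(52, 5) · 2^{1 − 10} = 2598960 · 1/512 = 162435/32.
Numerically: E[X] ≈ 5076.09375.

E[X] = C(52,5)·2^(1−C(5,2)) = 162435/32 ≈ 5076.09375.


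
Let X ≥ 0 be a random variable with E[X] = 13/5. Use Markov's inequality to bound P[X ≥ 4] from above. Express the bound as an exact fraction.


μ = E[X] = 13/5, a = 4.
Markov: P[X ≥ 4] ≤ μ/a = (13/5)/4 = 13/20.
Numerically: ≈ 0.650000.
(Since a = 4 > μ = 2.600000, the bound 13/20 is < 1 and informative.)

P[X ≥ 4] ≤ 13/20 ≈ 0.650000.


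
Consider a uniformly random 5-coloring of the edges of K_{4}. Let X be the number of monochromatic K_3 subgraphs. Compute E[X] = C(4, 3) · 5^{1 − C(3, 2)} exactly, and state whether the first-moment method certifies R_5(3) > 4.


E[X] = C(4, 3) · 5^{1 − 3} = 4 · 5^{−2} = 4/25.
As a reduced fraction: E[X] = 4/25 ≈ 0.1600000.
Is E[X] < 1? YES.
Since E[X] < 1, there exists a 5-coloring of K_{4} with no monochromatic K_3; hence R_5(3) > 4.

E[X] = 4/25 ≈ 0.1600000; E[X] < 1, so R_5(3) > 4.


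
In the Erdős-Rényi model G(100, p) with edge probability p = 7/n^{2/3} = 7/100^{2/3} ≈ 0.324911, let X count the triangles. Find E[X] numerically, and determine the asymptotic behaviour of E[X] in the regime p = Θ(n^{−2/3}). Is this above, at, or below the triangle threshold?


Number of potential triangles: C(100, 3) = 161700.
Each occurs with probability p³ ≈ (0.324911)³ ≈ 3.43000000e-02.
By linearity: E[X] = C(100, 3)·p³ ≈ 161700 · 3.43000000e-02 ≈ 5546.310000.
Since α = 2/3 < 1, p = c/n^{2/3} ≫ 1/n is above the triangle threshold p ~ 1/n. Asymptotically E[X] ~ (c³/6)·n^{3(1−α)} = (7³/6)·n^{1} → ∞; triangles are abundant w.h.p.

E[X] ≈ 5546.310000; in regime p = Θ(1/n^{2/3}) E[X] diverges (above the triangle threshold p ~ 1/n).


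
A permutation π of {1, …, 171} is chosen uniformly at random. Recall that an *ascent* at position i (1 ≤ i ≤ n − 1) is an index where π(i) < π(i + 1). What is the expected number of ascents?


Write X = Σ X_I over i = 1, …, 170, with X_I the indicator of one ascent.
There are 170 indicators.
For each fixed i, the pair (π(i), π(i+1)) is a uniformly random ordered pair of distinct values from {1, …, 171}; by symmetry P[π(i) < π(i+1)] = 1/2.
By linearity: E[X] = 170 · (1/2) = (171 − 1) · (1/2) = 85 ≈ 85.0000.

E[X] = 85 = 85.0000.


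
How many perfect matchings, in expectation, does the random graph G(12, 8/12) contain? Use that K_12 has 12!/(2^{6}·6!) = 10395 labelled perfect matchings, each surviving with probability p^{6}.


K_12 has 12!/(2^{6}·6!) = 10395 labelled perfect matchings.
For each such perfect matching H, let X_H = 1 if all 6 edges of H are present in G. Then P[X_H = 1] = p^{6} = (2/3)^{6} = 64/729.
Summing the indicators: E[X] = Σ_H E[X_H] = 10395 · p^{6} = 10395 · 64/729 = 24640/27.
Numerically: E[X] ≈ 912.593.

E[X] = 10395 · (2/3)^{6} = 24640/27 ≈ 912.593.


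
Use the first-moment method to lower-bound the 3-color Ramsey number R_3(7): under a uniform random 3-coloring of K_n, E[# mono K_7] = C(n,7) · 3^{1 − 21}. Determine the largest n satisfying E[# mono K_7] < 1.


We need C(n, 7) · 3^{1 − 21} < 1, i.e. C(n, 7) < 3^{21 − 1} = 3486784401.
Check values of n near the boundary:
  n = 77: C(77, 7) = 2404808340; 2404808340 < 3486784401? YES
  n = 78: C(78, 7) = 2641902120; 2641902120 < 3486784401? YES
  n = 79: C(79, 7) = 2898753715; 2898753715 < 3486784401? YES
  n = 80: C(80, 7) = 3176716400; 3176716400 < 3486784401? YES
  n = 81: C(81, 7) = 3477216600; 3477216600 < 3486784401? YES
  n = 82: C(82, 7) = 3801756816; 3801756816 < 3486784401? NO
  n = 83: C(83, 7) = 4151918628; 4151918628 < 3486784401? NO
The largest n with C(n, 7) < 3486784401 is n = 81 (where E[X] = 42928600/43046721 ≈ 0.99726). Hence R_3(7) > 81, i.e. R_3(7) ≥ 82.

Largest n = 81; hence R_3(7) > 81.


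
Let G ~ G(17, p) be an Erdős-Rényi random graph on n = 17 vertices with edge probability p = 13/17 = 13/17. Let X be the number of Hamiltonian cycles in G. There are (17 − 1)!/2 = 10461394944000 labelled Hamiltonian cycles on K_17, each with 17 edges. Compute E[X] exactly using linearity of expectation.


K_17 has (17 − 1)!/2 = 10461394944000 labelled Hamiltonian cycles.
For each such Hamiltonian cycle H, let X_H = 1 if all 17 edges of H are present in G. Then P[X_H = 1] = p^{17} = (13/17)^{17} = 8650415919381337933/827240261886336764177.
By linearity of expectation: E[X] = Σ_H E[X_H] = 10461394944000 · p^{17} = 10461394944000 · 8650415919381337933/827240261886336764177 = 90495417362513040260241610752000/827240261886336764177.
Numerically: E[X] ≈ 1.0939e+11.

E[X] = 10461394944000 · (13/17)^{17} = 90495417362513040260241610752000/827240261886336764177 ≈ 1.0939e+11.


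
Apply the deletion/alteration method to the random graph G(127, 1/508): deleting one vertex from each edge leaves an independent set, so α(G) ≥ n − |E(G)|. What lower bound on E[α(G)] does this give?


E[|E(G)|] = C(127, 2)·p = 8001 · (1/508) = 63/4.
E[α(G)] ≥ n − E[|E(G)|] = 127 − 63/4 = 445/4.
Numerically: ≈ 111.250000.
(This is only a lower bound; the true E[α(G)] may be larger.)

E[α(G)] ≥ 445/4 ≈ 111.250000.


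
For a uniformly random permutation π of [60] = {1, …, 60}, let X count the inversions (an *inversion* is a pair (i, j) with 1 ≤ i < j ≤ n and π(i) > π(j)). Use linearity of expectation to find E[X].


Write X = Σ X_I over the C(60, 2) = 1770 pairs i < j, with X_I the indicator of one inversion.
There are 1770 indicators.
For each fixed pair i < j, the values π(i) and π(j) are two distinct elements of {1, …, 60} in uniformly random order; by symmetry P[π(i) > π(j)] = 1/2.
By linearity: E[X] = 1770 · (1/2) = C(60, 2) · (1/2) = 1770/2 = 885 ≈ 885.0000.

E[X] = 885 = 885.0000.


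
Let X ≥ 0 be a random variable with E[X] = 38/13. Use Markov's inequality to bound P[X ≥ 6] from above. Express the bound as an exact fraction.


μ = E[X] = 38/13, a = 6.
Markov: P[X ≥ 6] ≤ μ/a = (38/13)/6 = 19/39.
Numerically: ≈ 0.4872.
(Since a = 6 > μ = 2.9231, the bound 19/39 is < 1 and informative.)

P[X ≥ 6] ≤ 19/39 ≈ 0.4872.


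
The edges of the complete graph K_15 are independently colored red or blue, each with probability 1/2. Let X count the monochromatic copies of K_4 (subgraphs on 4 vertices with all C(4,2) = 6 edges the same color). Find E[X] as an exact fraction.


Let X = Σ_S X_S over the C(15, 4) = 1365 subsets S of size 4, where X_S = 1 if the K_4 on S is monochromatic.
For a fixed S, the K_4 on S has C(4, 2) = 6 edges. P[all 6 edges red] = (1/2)^6, and likewise for blue, so P[monochromatic] = 2·(1/2)^6 = 2^{1 − 6} = 1/32.
By linearity of expectation: E[X] = C(15, 4) · 2^{1 − 6} = 1365 · 1/32 = 1365/32.
Numerically: E[X] ≈ 42.65625.

E[X] = C(15,4)·2^(1−C(4,2)) = 1365/32 ≈ 42.65625.


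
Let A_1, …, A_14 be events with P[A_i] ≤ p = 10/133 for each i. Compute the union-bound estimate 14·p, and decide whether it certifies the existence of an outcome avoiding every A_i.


Union bound: P[∪_{i=1}^{14} A_i] ≤ Σ_i P[A_i] ≤ 14·p = 14·(10/133) = 20/19.
Numerically: 20/19 ≈ 1.0526316.
Is 20/19 < 1? NO.
Since the bound 20/19 is ≥ 1, the union bound is uninformative here; it does NOT by itself certify existence.

14·p = 20/19 ≈ 1.0526316; existence NOT certified by the union bound.


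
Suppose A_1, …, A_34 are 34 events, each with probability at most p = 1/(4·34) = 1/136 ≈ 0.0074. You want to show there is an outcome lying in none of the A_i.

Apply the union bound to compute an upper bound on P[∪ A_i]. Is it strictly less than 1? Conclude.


Union bound: P[∪_{i=1}^{34} A_i] ≤ Σ_i P[A_i] ≤ 34·p = 34·(1/136) = 1/4.
Numerically: 1/4 ≈ 0.2500.
Is 1/4 < 1? YES.
Since P[∪ A_i] ≤ 1/4 < 1, the complement has P[∩ A_i^c] ≥ 1 − 1/4 = 3/4 > 0, so some outcome avoids every A_i.

34·p = 1/4 ≈ 0.2500; existence CERTIFIED by the union bound.


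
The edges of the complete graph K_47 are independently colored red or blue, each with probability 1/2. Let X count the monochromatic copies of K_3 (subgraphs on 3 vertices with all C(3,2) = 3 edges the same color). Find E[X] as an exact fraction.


Let X = Σ_S X_S over the C(47, 3) = 16215 subsets S of size 3, where X_S = 1 if the K_3 on S is monochromatic.
For a fixed S, the K_3 on S has C(3, 2) = 3 edges. P[all 3 edges red] = (1/2)^3, and likewise for blue, so P[monochromatic] = 2·(1/2)^3 = 2^{1 − 3} = 1/4.
Summing: E[X] = C(47, 3) · 2^{1 − 3} = 16215 · 1/4 = 16215/4.
Numerically: E[X] ≈ 4053.75000.

E[X] = C(47,3)·2^(1−C(3,2)) = 16215/4 ≈ 4053.75000.


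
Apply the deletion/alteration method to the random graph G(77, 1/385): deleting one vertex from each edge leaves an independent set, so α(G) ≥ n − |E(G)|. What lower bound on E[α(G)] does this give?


E[|E(G)|] = C(77, 2)·p = 2926 · (1/385) = 38/5.
E[α(G)] ≥ n − E[|E(G)|] = 77 − 38/5 = 347/5.
Numerically: ≈ 69.40000.
(This is only a lower bound; the true E[α(G)] may be larger.)

E[α(G)] ≥ 347/5 ≈ 69.40000.


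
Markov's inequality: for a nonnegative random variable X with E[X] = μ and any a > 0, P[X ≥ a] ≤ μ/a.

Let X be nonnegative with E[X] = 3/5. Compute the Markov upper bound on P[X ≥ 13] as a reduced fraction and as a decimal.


μ = E[X] = 3/5, a = 13.
Markov: P[X ≥ 13] ≤ μ/a = (3/5)/13 = 3/65.
Numerically: ≈ 0.046.
(Since a = 13 > μ = 0.600, the bound 3/65 is < 1 and informative.)

P[X ≥ 13] ≤ 3/65 ≈ 0.046.


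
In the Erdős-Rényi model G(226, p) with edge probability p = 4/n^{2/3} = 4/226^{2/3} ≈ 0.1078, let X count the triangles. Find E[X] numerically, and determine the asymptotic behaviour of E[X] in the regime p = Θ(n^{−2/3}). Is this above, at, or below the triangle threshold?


Number of potential triangles: C(226, 3) = 1898400.
Each occurs with probability p³ ≈ (0.1078)³ ≈ 1.253035e-03.
By linearity: E[X] = C(226, 3)·p³ ≈ 1898400 · 1.253035e-03 ≈ 2378.7611.
Since α = 2/3 < 1, p = c/n^{2/3} ≫ 1/n is above the triangle threshold p ~ 1/n. Asymptotically E[X] ~ (c³/6)·n^{3(1−α)} = (4³/6)·n^{1} → ∞; triangles are abundant w.h.p.

E[X] ≈ 2378.7611; in regime p = Θ(1/n^{2/3}) E[X] diverges (above the triangle threshold p ~ 1/n).


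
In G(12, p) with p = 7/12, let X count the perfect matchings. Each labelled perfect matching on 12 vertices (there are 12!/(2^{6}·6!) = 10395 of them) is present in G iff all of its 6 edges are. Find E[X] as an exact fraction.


K_12 has 12!/(2^{6}·6!) = 10395 labelled perfect matchings.
For each such perfect matching H, let X_H = 1 if all 6 edges of H are present in G. Then P[X_H = 1] = p^{6} = (7/12)^{6} = 117649/2985984.
By linearity: E[X] = Σ_H E[X_H] = 10395 · p^{6} = 10395 · 117649/2985984 = 45294865/110592.
Numerically: E[X] ≈ 410.

E[X] = 10395 · (7/12)^{6} = 45294865/110592 ≈ 410.


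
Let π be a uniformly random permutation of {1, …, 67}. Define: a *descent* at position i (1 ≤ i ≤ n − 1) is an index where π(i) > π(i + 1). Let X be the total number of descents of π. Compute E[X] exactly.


Write X = Σ X_I over i = 1, …, 66, with X_I the indicator of one descent.
There are 66 indicators.
For each fixed i, the pair (π(i), π(i+1)) is a uniformly random ordered pair of distinct values from {1, …, 67}; by symmetry P[π(i) > π(i+1)] = 1/2.
By linearity: E[X] = 66 · (1/2) = (67 − 1) · (1/2) = 33 ≈ 33.000000.

E[X] = 33 = 33.000000.


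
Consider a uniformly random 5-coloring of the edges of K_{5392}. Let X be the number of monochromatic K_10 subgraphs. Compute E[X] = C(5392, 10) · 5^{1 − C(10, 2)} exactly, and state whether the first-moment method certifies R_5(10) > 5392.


E[X] = C(5392, 10) · 5^{1 − 45} = 5676873040158402483252283957448 · 5^{−44} = 5676873040158402483252283957448/5684341886080801486968994140625.
As a reduced fraction: E[X] = 5676873040158402483252283957448/5684341886080801486968994140625 ≈ 0.9986861.
Is E[X] < 1? YES.
Since E[X] < 1, there exists a 5-coloring of K_{5392} with no monochromatic K_10; hence R_5(10) > 5392.

E[X] = 5676873040158402483252283957448/5684341886080801486968994140625 ≈ 0.9986861; E[X] < 1, so R_5(10) > 5392.


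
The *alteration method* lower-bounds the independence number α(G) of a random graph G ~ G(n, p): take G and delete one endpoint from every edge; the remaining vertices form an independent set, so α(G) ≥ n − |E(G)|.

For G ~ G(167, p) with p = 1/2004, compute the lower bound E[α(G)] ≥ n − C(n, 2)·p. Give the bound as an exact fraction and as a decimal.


E[|E(G)|] = C(167, 2)·p = 13861 · (1/2004) = 83/12.
E[α(G)] ≥ n − E[|E(G)|] = 167 − 83/12 = 1921/12.
Numerically: ≈ 160.083.
(This is only a lower bound; the true E[α(G)] may be larger.)

E[α(G)] ≥ 1921/12 ≈ 160.083.


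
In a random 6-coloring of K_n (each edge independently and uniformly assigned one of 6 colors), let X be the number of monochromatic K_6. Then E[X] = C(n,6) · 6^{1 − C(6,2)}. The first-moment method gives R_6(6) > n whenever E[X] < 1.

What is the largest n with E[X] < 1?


We need C(n, 6) · 6^{1 − 15} < 1, i.e. C(n, 6) < 6^{15 − 1} = 78364164096.
Check values of n near the boundary:
  n = 193: C(193, 6) = 66364016544; 66364016544 < 78364164096? YES
  n = 194: C(194, 6) = 68482017072; 68482017072 < 78364164096? YES
  n = 195: C(195, 6) = 70656049360; 70656049360 < 78364164096? YES
  n = 196: C(196, 6) = 72887293024; 72887293024 < 78364164096? YES
  n = 197: C(197, 6) = 75176946208; 75176946208 < 78364164096? YES
  n = 198: C(198, 6) = 77526225777; 77526225777 < 78364164096? YES
  n = 199: C(199, 6) = 79936367511; 79936367511 < 78364164096? NO
  n = 200: C(200, 6) = 82408626300; 82408626300 < 78364164096? NO
  n = 201: C(201, 6) = 84944276340; 84944276340 < 78364164096? NO
The largest n with C(n, 6) < 78364164096 is n = 198 (where E[X] = 25842075259/26121388032 ≈ 0.98931). Hence R_6(6) > 198, i.e. R_6(6) ≥ 199.

Largest n = 198; hence R_6(6) > 198.


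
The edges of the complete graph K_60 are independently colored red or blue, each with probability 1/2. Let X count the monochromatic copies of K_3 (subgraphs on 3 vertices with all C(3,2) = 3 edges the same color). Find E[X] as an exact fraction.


Let X = Σ_S X_S over the C(60, 3) = 34220 subsets S of size 3, where X_S = 1 if the K_3 on S is monochromatic.
For a fixed S, the K_3 on S has C(3, 2) = 3 edges. P[all 3 edges red] = (1/2)^3, and likewise for blue, so P[monochromatic] = 2·(1/2)^3 = 2^{1 − 3} = 1/4.
Summing: E[X] = C(60, 3) · 2^{1 − 3} = 34220 · 1/4 = 8555.
Numerically: E[X] ≈ 8555.0000.

E[X] = C(60,3)·2^(1−C(3,2)) = 8555 ≈ 8555.0000.


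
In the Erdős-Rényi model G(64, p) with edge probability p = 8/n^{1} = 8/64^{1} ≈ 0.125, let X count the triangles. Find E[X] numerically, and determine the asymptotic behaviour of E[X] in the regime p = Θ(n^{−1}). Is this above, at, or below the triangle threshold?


Number of potential triangles: C(64, 3) = 41664.
Each occurs with probability p³ ≈ (0.125)³ ≈ 1.953125e-03.
By linearity: E[X] = C(64, 3)·p³ ≈ 41664 · 1.953125e-03 ≈ 81.3750.
Here α = 1, so p = 8/n is exactly at the triangle threshold p ~ 1/n. Asymptotically E[X] → c³/6 = 8³/6 = 256/3 ≈ 85.3333, a bounded constant. In this regime the triangle count is asymptotically Poisson(c³/6).

E[X] ≈ 81.3750; in regime p = Θ(1/n^{1}) E[X] stays bounded (at the triangle threshold p ~ 1/n).


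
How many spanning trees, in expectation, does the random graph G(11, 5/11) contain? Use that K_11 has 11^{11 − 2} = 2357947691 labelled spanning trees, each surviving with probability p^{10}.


K_11 has 11^{11 − 2} = 2357947691 labelled spanning trees.
For each such spanning tree H, let X_H = 1 if all 10 edges of H are present in G. Then P[X_H = 1] = p^{10} = (5/11)^{10} = 9765625/25937424601.
By linearity: E[X] = Σ_H E[X_H] = 2357947691 · p^{10} = 2357947691 · 9765625/25937424601 = 9765625/11.
Numerically: E[X] ≈ 8.88e+05.

E[X] = 2357947691 · (5/11)^{10} = 9765625/11 ≈ 8.88e+05.


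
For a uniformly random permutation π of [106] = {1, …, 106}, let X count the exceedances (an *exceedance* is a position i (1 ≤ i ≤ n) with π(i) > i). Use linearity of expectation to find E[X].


Write X = Σ_{i=1}^{106} X_i, where X_i = 1_{π(i) > i}.
For each fixed i, π(i) is uniform over {1, …, 106} (marginal of a uniform permutation), so P[π(i) > i] = (n − i)/n. Summing: Σ_{i=1}^{106} (n − i)/n = (0 + 1 + … + 105)/106 = 106(106 − 1)/(2·106) = (106 − 1)/2.
Hence E[X] = Σ_{i=1}^{106} (106 − i)/106 = 105/2 ≈ 52.50000.

E[X] = 105/2 = 52.50000.


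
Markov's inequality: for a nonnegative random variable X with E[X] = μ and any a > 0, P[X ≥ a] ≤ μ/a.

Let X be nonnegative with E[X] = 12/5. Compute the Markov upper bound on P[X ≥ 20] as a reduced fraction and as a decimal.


μ = E[X] = 12/5, a = 20.
Markov: P[X ≥ 20] ≤ μ/a = (12/5)/20 = 3/25.
Numerically: ≈ 0.1200.
(Since a = 20 > μ = 2.4000, the bound 3/25 is < 1 and informative.)

P[X ≥ 20] ≤ 3/25 ≈ 0.1200.


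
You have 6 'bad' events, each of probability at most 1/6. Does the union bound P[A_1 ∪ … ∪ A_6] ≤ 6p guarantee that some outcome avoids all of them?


Union bound: P[∪_{i=1}^{6} A_i] ≤ Σ_i P[A_i] ≤ 6·p = 6·(1/6) = 1.
Numerically: 1 ≈ 1.000.
Is 1 < 1? NO.
Since the bound 1 is ≥ 1, the union bound is uninformative here; it does NOT by itself certify existence.

6·p = 1 ≈ 1.000; existence NOT certified by the union bound.


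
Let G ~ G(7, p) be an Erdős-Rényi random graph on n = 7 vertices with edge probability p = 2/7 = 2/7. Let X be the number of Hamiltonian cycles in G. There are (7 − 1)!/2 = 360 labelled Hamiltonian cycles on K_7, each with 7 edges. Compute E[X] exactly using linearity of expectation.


K_7 has (7 − 1)!/2 = 360 labelled Hamiltonian cycles.
For each such Hamiltonian cycle H, let X_H = 1 if all 7 edges of H are present in G. Then P[X_H = 1] = p^{7} = (2/7)^{7} = 128/823543.
By linearity of expectation: E[X] = Σ_H E[X_H] = 360 · p^{7} = 360 · 128/823543 = 46080/823543.
Numerically: E[X] ≈ 0.05595.

E[X] = 360 · (2/7)^{7} = 46080/823543 ≈ 0.05595.


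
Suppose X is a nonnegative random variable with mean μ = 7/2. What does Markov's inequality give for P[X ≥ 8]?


μ = E[X] = 7/2, a = 8.
Markov: P[X ≥ 8] ≤ μ/a = (7/2)/8 = 7/16.
Numerically: ≈ 0.43750.
(Since a = 8 > μ = 3.50000, the bound 7/16 is < 1 and informative.)

P[X ≥ 8] ≤ 7/16 ≈ 0.43750.


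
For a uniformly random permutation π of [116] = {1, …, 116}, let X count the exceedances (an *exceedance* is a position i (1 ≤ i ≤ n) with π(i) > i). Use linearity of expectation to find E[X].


Write X = Σ_{i=1}^{116} X_i, where X_i = 1_{π(i) > i}.
For each fixed i, π(i) is uniform over {1, …, 116} (marginal of a uniform permutation), so P[π(i) > i] = (n − i)/n. Summing: Σ_{i=1}^{116} (n − i)/n = (0 + 1 + … + 115)/116 = 116(116 − 1)/(2·116) = (116 − 1)/2.
Hence E[X] = Σ_{i=1}^{116} (116 − i)/116 = 115/2 ≈ 57.5000.

E[X] = 115/2 = 57.5000.


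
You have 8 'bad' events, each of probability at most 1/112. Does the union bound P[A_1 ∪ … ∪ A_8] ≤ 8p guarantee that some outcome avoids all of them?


Union bound: P[∪_{i=1}^{8} A_i] ≤ Σ_i P[A_i] ≤ 8·p = 8·(1/112) = 1/14.
Numerically: 1/14 ≈ 0.071429.
Is 1/14 < 1? YES.
Since P[∪ A_i] ≤ 1/14 < 1, the complement has P[∩ A_i^c] ≥ 1 − 1/14 = 13/14 > 0, so some outcome avoids every A_i.

8·p = 1/14 ≈ 0.071429; existence CERTIFIED by the union bound.


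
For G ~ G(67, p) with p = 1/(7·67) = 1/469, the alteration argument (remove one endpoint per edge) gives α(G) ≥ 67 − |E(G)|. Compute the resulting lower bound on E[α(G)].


E[|E(G)|] = C(67, 2)·p = 2211 · (1/469) = 33/7.
E[α(G)] ≥ n − E[|E(G)|] = 67 − 33/7 = 436/7.
Numerically: ≈ 62.285714.
(This is only a lower bound; the true E[α(G)] may be larger.)

E[α(G)] ≥ 436/7 ≈ 62.285714.


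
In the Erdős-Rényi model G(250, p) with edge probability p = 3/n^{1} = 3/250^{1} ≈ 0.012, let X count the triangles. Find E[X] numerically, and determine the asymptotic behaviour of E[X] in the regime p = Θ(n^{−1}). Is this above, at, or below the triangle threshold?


Number of potential triangles: C(250, 3) = 2573000.
Each occurs with probability p³ ≈ (0.012)³ ≈ 1.72800000e-06.
By linearity: E[X] = C(250, 3)·p³ ≈ 2573000 · 1.72800000e-06 ≈ 4.446144.
Here α = 1, so p = 3/n is exactly at the triangle threshold p ~ 1/n. Asymptotically E[X] → c³/6 = 3³/6 = 9/2 ≈ 4.500000, a bounded constant. In this regime the triangle count is asymptotically Poisson(c³/6).

E[X] ≈ 4.446144; in regime p = Θ(1/n^{1}) E[X] stays bounded (at the triangle threshold p ~ 1/n).


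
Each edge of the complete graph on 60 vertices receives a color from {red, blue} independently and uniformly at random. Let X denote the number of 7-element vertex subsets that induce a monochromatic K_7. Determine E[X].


Let X = Σ_S X_S over the C(60, 7) = 386206920 subsets S of size 7, where X_S = 1 if the K_7 on S is monochromatic.
For a fixed S, the K_7 on S has C(7, 2) = 21 edges. P[all 21 edges red] = (1/2)^21, and likewise for blue, so P[monochromatic] = 2·(1/2)^21 = 2^{1 − 21} = 1/1048576.
Summing: E[X] = C(60, 7) · 2^{1 − 21} = 386206920 · 1/1048576 = 48275865/131072.
Numerically: E[X] ≈ 368.3156.

E[X] = C(60,7)·2^(1−C(7,2)) = 48275865/131072 ≈ 368.3156.


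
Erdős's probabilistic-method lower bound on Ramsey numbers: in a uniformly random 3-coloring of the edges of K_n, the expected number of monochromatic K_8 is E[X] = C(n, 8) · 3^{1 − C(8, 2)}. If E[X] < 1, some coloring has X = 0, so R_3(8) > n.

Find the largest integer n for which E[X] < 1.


We need C(n, 8) · 3^{1 − 28} < 1, i.e. C(n, 8) < 3^{28 − 1} = 7625597484987.
Check values of n near the boundary:
  n = 150: C(150, 8) = 5257211409450; 5257211409450 < 7625597484987? YES
  n = 151: C(151, 8) = 5551321138650; 5551321138650 < 7625597484987? YES
  n = 152: C(152, 8) = 5859727868575; 5859727868575 < 7625597484987? YES
  n = 153: C(153, 8) = 6183023199255; 6183023199255 < 7625597484987? YES
  n = 154: C(154, 8) = 6521818990995; 6521818990995 < 7625597484987? YES
  n = 155: C(155, 8) = 6876747915675; 6876747915675 < 7625597484987? YES
  n = 156: C(156, 8) = 7248464019225; 7248464019225 < 7625597484987? YES
  n = 157: C(157, 8) = 7637643295425; 7637643295425 < 7625597484987? NO
The largest n with C(n, 8) < 7625597484987 is n = 156 (where E[X] = 805384891025/847288609443 ≈ 0.950544). Hence R_3(8) > 156, i.e. R_3(8) ≥ 157.

Largest n = 156; hence R_3(8) > 156.


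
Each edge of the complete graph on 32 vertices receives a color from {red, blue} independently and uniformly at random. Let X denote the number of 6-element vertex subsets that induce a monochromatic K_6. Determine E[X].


Let X = Σ_S X_S over the C(32, 6) = 906192 subsets S of size 6, where X_S = 1 if the K_6 on S is monochromatic.
For a fixed S, the K_6 on S has C(6, 2) = 15 edges. P[all 15 edges red] = (1/2)^15, and likewise for blue, so P[monochromatic] = 2·(1/2)^15 = 2^{1 − 15} = 1/16384.
By linearity: E[X] = C(32, 6) · 2^{1 − 15} = 906192 · 1/16384 = 56637/1024.
Numerically: E[X] ≈ 55.3096.

E[X] = C(32,6)·2^(1−C(6,2)) = 56637/1024 ≈ 55.3096.


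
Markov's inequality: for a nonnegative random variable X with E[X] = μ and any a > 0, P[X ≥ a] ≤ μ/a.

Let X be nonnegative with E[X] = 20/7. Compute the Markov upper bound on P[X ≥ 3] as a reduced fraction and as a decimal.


μ = E[X] = 20/7, a = 3.
Markov: P[X ≥ 3] ≤ μ/a = (20/7)/3 = 20/21.
Numerically: ≈ 0.952.
(Since a = 3 > μ = 2.857, the bound 20/21 is < 1 and informative.)

P[X ≥ 3] ≤ 20/21 ≈ 0.952.


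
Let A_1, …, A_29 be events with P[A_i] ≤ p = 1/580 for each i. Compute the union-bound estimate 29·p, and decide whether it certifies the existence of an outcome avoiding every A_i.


Union bound: P[∪_{i=1}^{29} A_i] ≤ Σ_i P[A_i] ≤ 29·p = 29·(1/580) = 1/20.
Numerically: 1/20 ≈ 0.050000.
Is 1/20 < 1? YES.
Since P[∪ A_i] ≤ 1/20 < 1, the complement has P[∩ A_i^c] ≥ 1 − 1/20 = 19/20 > 0, so some outcome avoids every A_i.

29·p = 1/20 ≈ 0.050000; existence CERTIFIED by the union bound.
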